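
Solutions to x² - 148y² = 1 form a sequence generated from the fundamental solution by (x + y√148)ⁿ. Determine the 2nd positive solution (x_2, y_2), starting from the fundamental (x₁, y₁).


Step 1: Find the fundamental solution (x₁, y₁) of x² - 148y² = 1.
  Expand √148 as a continued fraction. a₀ = ⌊√148⌋ = 12; iterate m_{k+1} = d_k·a_k − m_k, d_{k+1} = (148 − m_{k+1}²)/d_k, a_{k+1} = ⌊(a₀ + m_{k+1})/d_{k+1}⌋ (starting m₀ = 0, d₀ = 1), with convergents p_k = a_k·p_{k-1} + p_{k-2}, q_k = a_k·q_{k-1} + q_{k-2} (p₋₁ = 1, q₋₁ = 0):
  k = 0: a₀ = 12; p₀/q₀ = 12/1; p₀² − 148·q₀² = 144 − 148 = -4.
  k = 1: m = 12, d = 4, a = ⌊(12 + 12)/4⌋ = 6; p/q = (6·12 + 1)/(6·1 + 0) = 73/6; p² − 148·q² = 5329 − 5328 = 1.
  The first convergent with p² − 148·q² = 1 gives the fundamental solution (x₁, y₁) = (73, 6).
Step 2: Apply the recurrence (x_{n+1}, y_{n+1}) = (x₁x_n + 148y₁y_n, x₁y_n + y₁x_n) repeatedly.
  From (x_1, y_1) = (73, 6): x_2 = 73·73 + 148·6·6 = 10657; y_2 = 73·6 + 6·73 = 876.
Step 3: Verify x_2² - 148·y_2² = 113571649 - 113571648 = 1 (should be 1). ✓

(x_1, y_1) = (73, 6); (x_2, y_2) = (10657, 876).


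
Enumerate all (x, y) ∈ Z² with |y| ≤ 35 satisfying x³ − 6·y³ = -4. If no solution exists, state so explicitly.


The equation is x³ - 6y³ = -4. For fixed y, x³ = 6·y³ − 4, so a solution requires the RHS to be a perfect cube.
Strategy: iterate y from -35 to 35, compute RHS = 6·y³ − 4, and check whether it is a (positive or negative) perfect cube.
Check small values of y:
  y = 0: RHS = -4 is not a perfect cube.
  y = 1: RHS = 2 is not a perfect cube.
  y = -1: RHS = -10 is not a perfect cube.
  y = 2: RHS = 44 is not a perfect cube.
  y = -2: RHS = -52 is not a perfect cube.
  y = 3: RHS = 158 is not a perfect cube.
  y = -3: RHS = -166 is not a perfect cube.
Continuing the search up to |y| = 35 finds no solutions either.
No (x, y) in the scanned range satisfies the equation.

No integer solutions with |y| ≤ 35.


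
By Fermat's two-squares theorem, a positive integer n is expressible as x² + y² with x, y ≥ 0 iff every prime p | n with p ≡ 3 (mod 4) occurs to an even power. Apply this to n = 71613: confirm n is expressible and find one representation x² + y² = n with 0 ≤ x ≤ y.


Step 1: Factor n = 71613 = 3^2 · 73 · 109.
Step 2: Check the mod-4 condition on each prime factor: 3 ≡ 3 (mod 4), exponent 2 (must be even); 73 ≡ 1 (mod 4), exponent 1; 109 ≡ 1 (mod 4), exponent 1.
All primes ≡ 3 (mod 4) appear to even exponent (or don't appear), so by the two-squares theorem n IS expressible as a sum of two squares.
Step 3: Build a representation. Group n = k² · m with k = 3 and m = 73 · 109 = 7957 (a product of primes ≡ 1 (mod 4)); a representation of m scales to one of n via (k·x)² + (k·y)² = k²(x² + y²). Each prime p ≡ 1 (mod 4) is itself a sum of two squares; find a² by testing p − a² for a perfect square:
  73: 73 − 1² = 72, 73 − 2² = 69, 73 − 3² = 64 = 8² ⇒ 73 = 3² + 8².
  109: 109 − 1² = 108, 109 − 2² = 105, 109 − 3² = 100 = 10² ⇒ 109 = 3² + 10².
  Combine using the Brahmagupta–Fibonacci identity (a² + b²)(c² + d²) = (ac − bd)² + (ad + bc)² = (ac + bd)² + (ad − bc)²:
  73 · 109 = 7957: from (3² + 8²)(3² + 10²), take (3·3 − 8·10, 3·10 + 8·3) = (9 − 80, 30 + 24) = (-71, 54); dropping signs (only squares matter) gives (71, 54); check 71² + 54² = 5041 + 2916 = 7957 ✓.
  Scale by k = 3: (3·71, 3·54) = (213, 162).
Step 4: Order so x ≤ y and verify: 162² + 213² = 26244 + 45369 = 71613 = n. ✓

n = 71613 = 162² + 213² (one valid representation with x ≤ y).


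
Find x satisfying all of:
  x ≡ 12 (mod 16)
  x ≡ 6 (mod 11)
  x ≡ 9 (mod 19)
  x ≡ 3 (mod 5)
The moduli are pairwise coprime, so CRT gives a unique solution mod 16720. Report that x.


Product of moduli M = 16 · 11 · 19 · 5 = 16720.
Merge one congruence at a time:
  Start: x ≡ 12 (mod 16).
  Combine with x ≡ 6 (mod 11); new modulus lcm = 176.
    Write x = 12 + 16·t and substitute into x ≡ 6 (mod 11): 16·t ≡ 6 − 12 = -6 (mod 11).
    Reduce coefficients mod 11: 5·t ≡ 5 (mod 11).
    The inverse of 5 mod 11 is 9 (since 5·9 = 45 = 4·11 + 1), so t ≡ 9·5 = 45 ≡ 1 (mod 11).
    Then x = 12 + 16·1 = 28, valid modulo lcm(16, 11) = 176: x ≡ 28 (mod 176).
  Combine with x ≡ 9 (mod 19); new modulus lcm = 3344.
    Write x = 28 + 176·t and substitute into x ≡ 9 (mod 19): 176·t ≡ 9 − 28 = -19 (mod 19).
    Reduce coefficients mod 19: 5·t ≡ 0 (mod 19).
    The inverse of 5 mod 19 is 4 (since 5·4 = 20 = 1·19 + 1), so t ≡ 4·0 = 0 ≡ 0 (mod 19).
    Then x = 28 + 176·0 = 28, valid modulo lcm(176, 19) = 3344: x ≡ 28 (mod 3344).
  Combine with x ≡ 3 (mod 5); new modulus lcm = 16720.
    Write x = 28 + 3344·t and substitute into x ≡ 3 (mod 5): 3344·t ≡ 3 − 28 = -25 (mod 5).
    Reduce coefficients mod 5: 4·t ≡ 0 (mod 5).
    The inverse of 4 mod 5 is 4 (since 4·4 = 16 = 3·5 + 1), so t ≡ 4·0 = 0 ≡ 0 (mod 5).
    Then x = 28 + 3344·0 = 28, valid modulo lcm(3344, 5) = 16720: x ≡ 28 (mod 16720).
Verify against each original: 28 mod 16 = 12, 28 mod 11 = 6, 28 mod 19 = 9, 28 mod 5 = 3.

x ≡ 28 (mod 16720).


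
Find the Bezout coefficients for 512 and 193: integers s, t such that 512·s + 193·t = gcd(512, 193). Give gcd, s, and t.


Euclidean algorithm on (512, 193) — divide until remainder is 0:
  512 = 2 · 193 + 126
  193 = 1 · 126 + 67
  126 = 1 · 67 + 59
  67 = 1 · 59 + 8
  59 = 7 · 8 + 3
  8 = 2 · 3 + 2
  3 = 1 · 2 + 1
  2 = 2 · 1 + 0
gcd(512, 193) = 1.
Track Bezout coefficients alongside the remainders: start with r₀ = 512 = a·1 + b·0 (s = 1, t = 0) and r₁ = 193 = a·0 + b·1 (s = 0, t = 1); each new remainder r_{k+1} = r_{k-1} − q_k·r_k inherits s_{k+1} = s_{k-1} − q_k·s_k, t_{k+1} = t_{k-1} − q_k·t_k, so r_k = a·s_k + b·t_k at every step:
  q = 2: r = 126, s = 1 − 2·0 = 1, t = 0 − 2·1 = -2  (check: 512·1 + 193·(-2) = 126)
  q = 1: r = 67, s = 0 − 1·1 = -1, t = 1 − 1·(-2) = 3  (check: 512·(-1) + 193·3 = 67)
  q = 1: r = 59, s = 1 − 1·(-1) = 2, t = -2 − 1·3 = -5  (check: 512·2 + 193·(-5) = 59)
  q = 1: r = 8, s = -1 − 1·2 = -3, t = 3 − 1·(-5) = 8  (check: 512·(-3) + 193·8 = 8)
  q = 7: r = 3, s = 2 − 7·(-3) = 23, t = -5 − 7·8 = -61  (check: 512·23 + 193·(-61) = 3)
  q = 2: r = 2, s = -3 − 2·23 = -49, t = 8 − 2·(-61) = 130  (check: 512·(-49) + 193·130 = 2)
  q = 1: r = 1, s = 23 − 1·(-49) = 72, t = -61 − 1·130 = -191  (check: 512·72 + 193·(-191) = 1)
The row with r = 1 (the gcd) gives the Bezout coefficients s = 72, t = -191.
Result: 512 · (72) + 193 · (-191) = 1.

gcd(512, 193) = 1; s = 72, t = -191 (check: 512·72 + 193·(-191) = 1).


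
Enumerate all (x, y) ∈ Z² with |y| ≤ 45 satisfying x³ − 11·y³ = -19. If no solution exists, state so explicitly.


The equation is x³ - 11y³ = -19. For fixed y, x³ = 11·y³ − 19, so a solution requires the RHS to be a perfect cube.
Strategy: iterate y from -45 to 45, compute RHS = 11·y³ − 19, and check whether it is a (positive or negative) perfect cube.
Check small values of y:
  y = 0: RHS = -19 is not a perfect cube.
  y = 1: RHS = -8 = (-2)³ ⇒ x = -2 works.
  y = -1: RHS = -30 is not a perfect cube.
  y = 2: RHS = 69 is not a perfect cube.
  y = -2: RHS = -107 is not a perfect cube.
  y = 3: RHS = 278 is not a perfect cube.
  y = -3: RHS = -316 is not a perfect cube.
Continuing, at y = 9: RHS = 8000 = (20)³ ⇒ x = 20 works.
Searching the remaining y in |y| ≤ 45 finds no further solutions.
Collected solutions: (-2, 1), (20, 9).

Solutions (with |y| ≤ 45): (-2, 1), (20, 9).


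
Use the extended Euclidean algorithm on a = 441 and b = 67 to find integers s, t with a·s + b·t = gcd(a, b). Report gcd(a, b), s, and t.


Euclidean algorithm on (441, 67) — divide until remainder is 0:
  441 = 6 · 67 + 39
  67 = 1 · 39 + 28
  39 = 1 · 28 + 11
  28 = 2 · 11 + 6
  11 = 1 · 6 + 5
  6 = 1 · 5 + 1
  5 = 5 · 1 + 0
gcd(441, 67) = 1.
Track Bezout coefficients alongside the remainders: start with r₀ = 441 = a·1 + b·0 (s = 1, t = 0) and r₁ = 67 = a·0 + b·1 (s = 0, t = 1); each new remainder r_{k+1} = r_{k-1} − q_k·r_k inherits s_{k+1} = s_{k-1} − q_k·s_k, t_{k+1} = t_{k-1} − q_k·t_k, so r_k = a·s_k + b·t_k at every step:
  q = 6: r = 39, s = 1 − 6·0 = 1, t = 0 − 6·1 = -6  (check: 441·1 + 67·(-6) = 39)
  q = 1: r = 28, s = 0 − 1·1 = -1, t = 1 − 1·(-6) = 7  (check: 441·(-1) + 67·7 = 28)
  q = 1: r = 11, s = 1 − 1·(-1) = 2, t = -6 − 1·7 = -13  (check: 441·2 + 67·(-13) = 11)
  q = 2: r = 6, s = -1 − 2·2 = -5, t = 7 − 2·(-13) = 33  (check: 441·(-5) + 67·33 = 6)
  q = 1: r = 5, s = 2 − 1·(-5) = 7, t = -13 − 1·33 = -46  (check: 441·7 + 67·(-46) = 5)
  q = 1: r = 1, s = -5 − 1·7 = -12, t = 33 − 1·(-46) = 79  (check: 441·(-12) + 67·79 = 1)
The row with r = 1 (the gcd) gives the Bezout coefficients s = -12, t = 79.
Result: 441 · (-12) + 67 · (79) = 1.

gcd(441, 67) = 1; s = -12, t = 79 (check: 441·(-12) + 67·79 = 1).


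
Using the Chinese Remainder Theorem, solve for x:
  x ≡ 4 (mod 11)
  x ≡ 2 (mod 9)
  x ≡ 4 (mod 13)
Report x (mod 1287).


Moduli 11, 9, 13 are pairwise coprime; by CRT there is a unique solution modulo M = 11 · 9 · 13 = 1287.
Solve pairwise, accumulating the modulus:
  Start with x ≡ 4 (mod 11).
  Combine with x ≡ 2 (mod 9): since gcd(11, 9) = 1, we get a unique residue mod 99.
    Write x = 4 + 11·t and substitute into x ≡ 2 (mod 9): 11·t ≡ 2 − 4 = -2 (mod 9).
    Reduce coefficients mod 9: 2·t ≡ 7 (mod 9).
    The inverse of 2 mod 9 is 5 (since 2·5 = 10 = 1·9 + 1), so t ≡ 5·7 = 35 ≡ 8 (mod 9).
    Then x = 4 + 11·8 = 92, valid modulo lcm(11, 9) = 99: x ≡ 92 (mod 99).
  Combine with x ≡ 4 (mod 13): since gcd(99, 13) = 1, we get a unique residue mod 1287.
    Write x = 92 + 99·t and substitute into x ≡ 4 (mod 13): 99·t ≡ 4 − 92 = -88 (mod 13).
    Reduce coefficients mod 13: 8·t ≡ 3 (mod 13).
    The inverse of 8 mod 13 is 5 (since 8·5 = 40 = 3·13 + 1), so t ≡ 5·3 = 15 ≡ 2 (mod 13).
    Then x = 92 + 99·2 = 290, valid modulo lcm(99, 13) = 1287: x ≡ 290 (mod 1287).
Verify: 290 mod 11 = 4 ✓, 290 mod 9 = 2 ✓, 290 mod 13 = 4 ✓.

x ≡ 290 (mod 1287).


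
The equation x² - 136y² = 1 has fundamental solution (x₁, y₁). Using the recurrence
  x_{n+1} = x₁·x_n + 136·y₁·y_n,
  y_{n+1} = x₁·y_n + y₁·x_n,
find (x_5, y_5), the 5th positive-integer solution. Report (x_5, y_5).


Step 1: Find the fundamental solution (x₁, y₁) of x² - 136y² = 1.
  Expand √136 as a continued fraction. a₀ = ⌊√136⌋ = 11; iterate m_{k+1} = d_k·a_k − m_k, d_{k+1} = (136 − m_{k+1}²)/d_k, a_{k+1} = ⌊(a₀ + m_{k+1})/d_{k+1}⌋ (starting m₀ = 0, d₀ = 1), with convergents p_k = a_k·p_{k-1} + p_{k-2}, q_k = a_k·q_{k-1} + q_{k-2} (p₋₁ = 1, q₋₁ = 0):
  k = 0: a₀ = 11; p₀/q₀ = 11/1; p₀² − 136·q₀² = 121 − 136 = -15.
  k = 1: m = 11, d = 15, a = ⌊(11 + 11)/15⌋ = 1; p/q = (1·11 + 1)/(1·1 + 0) = 12/1; p² − 136·q² = 144 − 136 = 8.
  k = 2: m = 4, d = 8, a = ⌊(11 + 4)/8⌋ = 1; p/q = (1·12 + 11)/(1·1 + 1) = 23/2; p² − 136·q² = 529 − 544 = -15.
  k = 3: m = 4, d = 15, a = ⌊(11 + 4)/15⌋ = 1; p/q = (1·23 + 12)/(1·2 + 1) = 35/3; p² − 136·q² = 1225 − 1224 = 1.
  The first convergent with p² − 136·q² = 1 gives the fundamental solution (x₁, y₁) = (35, 3).
Step 2: Apply the recurrence (x_{n+1}, y_{n+1}) = (x₁x_n + 136y₁y_n, x₁y_n + y₁x_n) repeatedly.
  From (x_1, y_1) = (35, 3): x_2 = 35·35 + 136·3·3 = 2449; y_2 = 35·3 + 3·35 = 210.
  From (x_2, y_2) = (2449, 210): x_3 = 35·2449 + 136·3·210 = 171395; y_3 = 35·210 + 3·2449 = 14697.
  From (x_3, y_3) = (171395, 14697): x_4 = 35·171395 + 136·3·14697 = 11995201; y_4 = 35·14697 + 3·171395 = 1028580.
  From (x_4, y_4) = (11995201, 1028580): x_5 = 35·11995201 + 136·3·1028580 = 839492675; y_5 = 35·1028580 + 3·11995201 = 71985903.
Step 3: Verify x_5² - 136·y_5² = 704747951378655625 - 704747951378655624 = 1 (should be 1). ✓

(x_1, y_1) = (35, 3); (x_5, y_5) = (839492675, 71985903).


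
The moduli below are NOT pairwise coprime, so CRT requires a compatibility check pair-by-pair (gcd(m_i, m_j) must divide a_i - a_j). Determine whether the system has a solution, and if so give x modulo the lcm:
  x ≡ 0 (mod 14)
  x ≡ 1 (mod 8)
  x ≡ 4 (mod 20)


Moduli 14, 8, 20 are not pairwise coprime, so CRT works modulo lcm(m_i) when all pairwise compatibility conditions hold.
Pairwise compatibility: gcd(m_i, m_j) must divide a_i - a_j for every pair.
Merge one congruence at a time:
  Start: x ≡ 0 (mod 14).
  Combine with x ≡ 1 (mod 8): gcd(14, 8) = 2, and 1 - 0 = 1 is NOT divisible by 2.
    ⇒ system is inconsistent (no integer solution).

No solution (the system is inconsistent).


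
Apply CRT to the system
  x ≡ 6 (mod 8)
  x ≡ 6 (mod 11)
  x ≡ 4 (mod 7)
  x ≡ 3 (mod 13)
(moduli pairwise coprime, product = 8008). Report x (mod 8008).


Product of moduli M = 8 · 11 · 7 · 13 = 8008.
Merge one congruence at a time:
  Start: x ≡ 6 (mod 8).
  Combine with x ≡ 6 (mod 11); new modulus lcm = 88.
    Write x = 6 + 8·t and substitute into x ≡ 6 (mod 11): 8·t ≡ 6 − 6 = 0 (mod 11).
    The inverse of 8 mod 11 is 7 (since 8·7 = 56 = 5·11 + 1), so t ≡ 7·0 = 0 ≡ 0 (mod 11).
    Then x = 6 + 8·0 = 6, valid modulo lcm(8, 11) = 88: x ≡ 6 (mod 88).
  Combine with x ≡ 4 (mod 7); new modulus lcm = 616.
    Write x = 6 + 88·t and substitute into x ≡ 4 (mod 7): 88·t ≡ 4 − 6 = -2 (mod 7).
    Reduce coefficients mod 7: 4·t ≡ 5 (mod 7).
    The inverse of 4 mod 7 is 2 (since 4·2 = 8 = 1·7 + 1), so t ≡ 2·5 = 10 ≡ 3 (mod 7).
    Then x = 6 + 88·3 = 270, valid modulo lcm(88, 7) = 616: x ≡ 270 (mod 616).
  Combine with x ≡ 3 (mod 13); new modulus lcm = 8008.
    Write x = 270 + 616·t and substitute into x ≡ 3 (mod 13): 616·t ≡ 3 − 270 = -267 (mod 13).
    Reduce coefficients mod 13: 5·t ≡ 6 (mod 13).
    The inverse of 5 mod 13 is 8 (since 5·8 = 40 = 3·13 + 1), so t ≡ 8·6 = 48 ≡ 9 (mod 13).
    Then x = 270 + 616·9 = 5814, valid modulo lcm(616, 13) = 8008: x ≡ 5814 (mod 8008).
Verify against each original: 5814 mod 8 = 6, 5814 mod 11 = 6, 5814 mod 7 = 4, 5814 mod 13 = 3.

x ≡ 5814 (mod 8008).


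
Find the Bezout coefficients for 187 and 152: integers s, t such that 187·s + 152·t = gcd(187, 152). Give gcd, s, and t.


Euclidean algorithm on (187, 152) — divide until remainder is 0:
  187 = 1 · 152 + 35
  152 = 4 · 35 + 12
  35 = 2 · 12 + 11
  12 = 1 · 11 + 1
  11 = 11 · 1 + 0
gcd(187, 152) = 1.
Track Bezout coefficients alongside the remainders: start with r₀ = 187 = a·1 + b·0 (s = 1, t = 0) and r₁ = 152 = a·0 + b·1 (s = 0, t = 1); each new remainder r_{k+1} = r_{k-1} − q_k·r_k inherits s_{k+1} = s_{k-1} − q_k·s_k, t_{k+1} = t_{k-1} − q_k·t_k, so r_k = a·s_k + b·t_k at every step:
  q = 1: r = 35, s = 1 − 1·0 = 1, t = 0 − 1·1 = -1  (check: 187·1 + 152·(-1) = 35)
  q = 4: r = 12, s = 0 − 4·1 = -4, t = 1 − 4·(-1) = 5  (check: 187·(-4) + 152·5 = 12)
  q = 2: r = 11, s = 1 − 2·(-4) = 9, t = -1 − 2·5 = -11  (check: 187·9 + 152·(-11) = 11)
  q = 1: r = 1, s = -4 − 1·9 = -13, t = 5 − 1·(-11) = 16  (check: 187·(-13) + 152·16 = 1)
The row with r = 1 (the gcd) gives the Bezout coefficients s = -13, t = 16.
Result: 187 · (-13) + 152 · (16) = 1.

gcd(187, 152) = 1; s = -13, t = 16 (check: 187·(-13) + 152·16 = 1).


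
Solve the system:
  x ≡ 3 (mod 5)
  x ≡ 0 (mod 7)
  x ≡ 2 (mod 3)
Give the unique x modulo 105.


Moduli 5, 7, 3 are pairwise coprime; by CRT there is a unique solution modulo M = 5 · 7 · 3 = 105.
Solve pairwise, accumulating the modulus:
  Start with x ≡ 3 (mod 5).
  Combine with x ≡ 0 (mod 7): since gcd(5, 7) = 1, we get a unique residue mod 35.
    Write x = 3 + 5·t and substitute into x ≡ 0 (mod 7): 5·t ≡ 0 − 3 = -3 (mod 7).
    Reduce coefficients mod 7: 5·t ≡ 4 (mod 7).
    The inverse of 5 mod 7 is 3 (since 5·3 = 15 = 2·7 + 1), so t ≡ 3·4 = 12 ≡ 5 (mod 7).
    Then x = 3 + 5·5 = 28, valid modulo lcm(5, 7) = 35: x ≡ 28 (mod 35).
  Combine with x ≡ 2 (mod 3): since gcd(35, 3) = 1, we get a unique residue mod 105.
    Write x = 28 + 35·t and substitute into x ≡ 2 (mod 3): 35·t ≡ 2 − 28 = -26 (mod 3).
    Reduce coefficients mod 3: 2·t ≡ 1 (mod 3).
    The inverse of 2 mod 3 is 2 (since 2·2 = 4 = 1·3 + 1), so t ≡ 2·1 = 2 ≡ 2 (mod 3).
    Then x = 28 + 35·2 = 98, valid modulo lcm(35, 3) = 105: x ≡ 98 (mod 105).
Verify: 98 mod 5 = 3 ✓, 98 mod 7 = 0 ✓, 98 mod 3 = 2 ✓.

x ≡ 98 (mod 105).


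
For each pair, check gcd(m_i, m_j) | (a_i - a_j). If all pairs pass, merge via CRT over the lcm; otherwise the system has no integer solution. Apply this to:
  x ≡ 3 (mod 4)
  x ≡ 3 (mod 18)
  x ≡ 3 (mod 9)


Moduli 4, 18, 9 are not pairwise coprime, so CRT works modulo lcm(m_i) when all pairwise compatibility conditions hold.
Pairwise compatibility: gcd(m_i, m_j) must divide a_i - a_j for every pair.
Merge one congruence at a time:
  Start: x ≡ 3 (mod 4).
  Combine with x ≡ 3 (mod 18): gcd(4, 18) = 2; 3 - 3 = 0, which IS divisible by 2, so compatible.
    Write x = 3 + 4·t and substitute into x ≡ 3 (mod 18): 4·t ≡ 3 − 3 = 0 (mod 18).
    Divide the congruence (and modulus) by g = 2: 2·t ≡ 0 (mod 9).
    The inverse of 2 mod 9 is 5 (since 2·5 = 10 = 1·9 + 1), so t ≡ 5·0 = 0 ≡ 0 (mod 9).
    Then x = 3 + 4·0 = 3, valid modulo lcm(4, 18) = 36: x ≡ 3 (mod 36).
  Combine with x ≡ 3 (mod 9): gcd(36, 9) = 9; 3 - 3 = 0, which IS divisible by 9, so compatible.
    Write x = 3 + 36·t and substitute into x ≡ 3 (mod 9): 36·t ≡ 3 − 3 = 0 (mod 9).
    Divide the congruence (and modulus) by g = 9: 4·t ≡ 0 (mod 1).
    Modulo 1 every t works; take t = 0.
    Then x = 3 + 36·0 = 3, valid modulo lcm(36, 9) = 36: x ≡ 3 (mod 36).
Verify: 3 mod 4 = 3, 3 mod 18 = 3, 3 mod 9 = 3.

x ≡ 3 (mod 36).


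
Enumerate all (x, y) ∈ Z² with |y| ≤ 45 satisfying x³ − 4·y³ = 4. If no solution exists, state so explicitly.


The equation is x³ - 4y³ = 4. For fixed y, x³ = 4·y³ + 4, so a solution requires the RHS to be a perfect cube.
Strategy: iterate y from -45 to 45, compute RHS = 4·y³ + 4, and check whether it is a (positive or negative) perfect cube.
Check small values of y:
  y = 0: RHS = 4 is not a perfect cube.
  y = 1: RHS = 8 = (2)³ ⇒ x = 2 works.
  y = -1: RHS = 0 = (0)³ ⇒ x = 0 works.
  y = 2: RHS = 36 is not a perfect cube.
  y = -2: RHS = -28 is not a perfect cube.
  y = 3: RHS = 112 is not a perfect cube.
  y = -3: RHS = -104 is not a perfect cube.
Continuing the search up to |y| = 45 finds no further solutions beyond those listed.
Collected solutions: (0, -1), (2, 1).

Solutions (with |y| ≤ 45): (0, -1), (2, 1).


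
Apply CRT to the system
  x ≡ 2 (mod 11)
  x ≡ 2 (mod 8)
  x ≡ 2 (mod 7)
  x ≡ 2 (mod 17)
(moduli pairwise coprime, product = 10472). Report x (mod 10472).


Product of moduli M = 11 · 8 · 7 · 17 = 10472.
Merge one congruence at a time:
  Start: x ≡ 2 (mod 11).
  Combine with x ≡ 2 (mod 8); new modulus lcm = 88.
    Write x = 2 + 11·t and substitute into x ≡ 2 (mod 8): 11·t ≡ 2 − 2 = 0 (mod 8).
    Reduce coefficients mod 8: 3·t ≡ 0 (mod 8).
    The inverse of 3 mod 8 is 3 (since 3·3 = 9 = 1·8 + 1), so t ≡ 3·0 = 0 ≡ 0 (mod 8).
    Then x = 2 + 11·0 = 2, valid modulo lcm(11, 8) = 88: x ≡ 2 (mod 88).
  Combine with x ≡ 2 (mod 7); new modulus lcm = 616.
    Write x = 2 + 88·t and substitute into x ≡ 2 (mod 7): 88·t ≡ 2 − 2 = 0 (mod 7).
    Reduce coefficients mod 7: 4·t ≡ 0 (mod 7).
    The inverse of 4 mod 7 is 2 (since 4·2 = 8 = 1·7 + 1), so t ≡ 2·0 = 0 ≡ 0 (mod 7).
    Then x = 2 + 88·0 = 2, valid modulo lcm(88, 7) = 616: x ≡ 2 (mod 616).
  Combine with x ≡ 2 (mod 17); new modulus lcm = 10472.
    Write x = 2 + 616·t and substitute into x ≡ 2 (mod 17): 616·t ≡ 2 − 2 = 0 (mod 17).
    Reduce coefficients mod 17: 4·t ≡ 0 (mod 17).
    The inverse of 4 mod 17 is 13 (since 4·13 = 52 = 3·17 + 1), so t ≡ 13·0 = 0 ≡ 0 (mod 17).
    Then x = 2 + 616·0 = 2, valid modulo lcm(616, 17) = 10472: x ≡ 2 (mod 10472).
Verify against each original: 2 mod 11 = 2, 2 mod 8 = 2, 2 mod 7 = 2, 2 mod 17 = 2.

x ≡ 2 (mod 10472).


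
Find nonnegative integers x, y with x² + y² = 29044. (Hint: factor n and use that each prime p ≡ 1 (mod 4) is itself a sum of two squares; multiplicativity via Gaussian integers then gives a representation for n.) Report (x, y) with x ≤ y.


Step 1: Factor n = 29044 = 2^2 · 53 · 137.
Step 2: Check the mod-4 condition on each prime factor: 2 = 2 (special); 53 ≡ 1 (mod 4), exponent 1; 137 ≡ 1 (mod 4), exponent 1.
All primes ≡ 3 (mod 4) appear to even exponent (or don't appear), so by the two-squares theorem n IS expressible as a sum of two squares.
Step 3: Build a representation. Group n = k² · m with k = 2 and m = 53 · 137 = 7261 (a product of primes ≡ 1 (mod 4)); a representation of m scales to one of n via (k·x)² + (k·y)² = k²(x² + y²). Each prime p ≡ 1 (mod 4) is itself a sum of two squares; find a² by testing p − a² for a perfect square:
  53: 53 − 1² = 52, 53 − 2² = 49 = 7² ⇒ 53 = 2² + 7².
  137: 137 − 1² = 136, 137 − 2² = 133, 137 − 3² = 128, 137 − 4² = 121 = 11² ⇒ 137 = 4² + 11².
  Combine using the Brahmagupta–Fibonacci identity (a² + b²)(c² + d²) = (ac − bd)² + (ad + bc)² = (ac + bd)² + (ad − bc)²:
  53 · 137 = 7261: from (2² + 7²)(4² + 11²), take (2·4 − 7·11, 2·11 + 7·4) = (8 − 77, 22 + 28) = (-69, 50); dropping signs (only squares matter) gives (69, 50); check 69² + 50² = 4761 + 2500 = 7261 ✓.
  Scale by k = 2: (2·69, 2·50) = (138, 100).
Step 4: Order so x ≤ y and verify: 100² + 138² = 10000 + 19044 = 29044 = n. ✓

n = 29044 = 100² + 138² (one valid representation with x ≤ y).


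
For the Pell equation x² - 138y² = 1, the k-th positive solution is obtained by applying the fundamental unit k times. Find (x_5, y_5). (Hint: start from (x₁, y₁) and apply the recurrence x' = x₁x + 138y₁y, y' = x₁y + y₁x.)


Step 1: Find the fundamental solution (x₁, y₁) of x² - 138y² = 1.
  Expand √138 as a continued fraction. a₀ = ⌊√138⌋ = 11; iterate m_{k+1} = d_k·a_k − m_k, d_{k+1} = (138 − m_{k+1}²)/d_k, a_{k+1} = ⌊(a₀ + m_{k+1})/d_{k+1}⌋ (starting m₀ = 0, d₀ = 1), with convergents p_k = a_k·p_{k-1} + p_{k-2}, q_k = a_k·q_{k-1} + q_{k-2} (p₋₁ = 1, q₋₁ = 0):
  k = 0: a₀ = 11; p₀/q₀ = 11/1; p₀² − 138·q₀² = 121 − 138 = -17.
  k = 1: m = 11, d = 17, a = ⌊(11 + 11)/17⌋ = 1; p/q = (1·11 + 1)/(1·1 + 0) = 12/1; p² − 138·q² = 144 − 138 = 6.
  k = 2: m = 6, d = 6, a = ⌊(11 + 6)/6⌋ = 2; p/q = (2·12 + 11)/(2·1 + 1) = 35/3; p² − 138·q² = 1225 − 1242 = -17.
  k = 3: m = 6, d = 17, a = ⌊(11 + 6)/17⌋ = 1; p/q = (1·35 + 12)/(1·3 + 1) = 47/4; p² − 138·q² = 2209 − 2208 = 1.
  The first convergent with p² − 138·q² = 1 gives the fundamental solution (x₁, y₁) = (47, 4).
Step 2: Apply the recurrence (x_{n+1}, y_{n+1}) = (x₁x_n + 138y₁y_n, x₁y_n + y₁x_n) repeatedly.
  From (x_1, y_1) = (47, 4): x_2 = 47·47 + 138·4·4 = 4417; y_2 = 47·4 + 4·47 = 376.
  From (x_2, y_2) = (4417, 376): x_3 = 47·4417 + 138·4·376 = 415151; y_3 = 47·376 + 4·4417 = 35340.
  From (x_3, y_3) = (415151, 35340): x_4 = 47·415151 + 138·4·35340 = 39019777; y_4 = 47·35340 + 4·415151 = 3321584.
  From (x_4, y_4) = (39019777, 3321584): x_5 = 47·39019777 + 138·4·3321584 = 3667443887; y_5 = 47·3321584 + 4·39019777 = 312193556.
Step 3: Verify x_5² - 138·y_5² = 13450144664293668769 - 13450144664293668768 = 1 (should be 1). ✓

(x_1, y_1) = (47, 4); (x_5, y_5) = (3667443887, 312193556).


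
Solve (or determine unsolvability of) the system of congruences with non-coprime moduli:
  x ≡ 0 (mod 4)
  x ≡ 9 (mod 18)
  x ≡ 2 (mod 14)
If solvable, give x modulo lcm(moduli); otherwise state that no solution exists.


Moduli 4, 18, 14 are not pairwise coprime, so CRT works modulo lcm(m_i) when all pairwise compatibility conditions hold.
Pairwise compatibility: gcd(m_i, m_j) must divide a_i - a_j for every pair.
Merge one congruence at a time:
  Start: x ≡ 0 (mod 4).
  Combine with x ≡ 9 (mod 18): gcd(4, 18) = 2, and 9 - 0 = 9 is NOT divisible by 2.
    ⇒ system is inconsistent (no integer solution).

No solution (the system is inconsistent).


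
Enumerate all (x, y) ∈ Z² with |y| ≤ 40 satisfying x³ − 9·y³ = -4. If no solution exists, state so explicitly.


The equation is x³ - 9y³ = -4. For fixed y, x³ = 9·y³ − 4, so a solution requires the RHS to be a perfect cube.
Strategy: iterate y from -40 to 40, compute RHS = 9·y³ − 4, and check whether it is a (positive or negative) perfect cube.
Check small values of y:
  y = 0: RHS = -4 is not a perfect cube.
  y = 1: RHS = 5 is not a perfect cube.
  y = -1: RHS = -13 is not a perfect cube.
  y = 2: RHS = 68 is not a perfect cube.
  y = -2: RHS = -76 is not a perfect cube.
  y = 3: RHS = 239 is not a perfect cube.
  y = -3: RHS = -247 is not a perfect cube.
Continuing the search up to |y| = 40 finds no solutions either.
No (x, y) in the scanned range satisfies the equation.

No integer solutions with |y| ≤ 40.


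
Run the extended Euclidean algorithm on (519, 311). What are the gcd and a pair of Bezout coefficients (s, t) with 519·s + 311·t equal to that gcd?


Euclidean algorithm on (519, 311) — divide until remainder is 0:
  519 = 1 · 311 + 208
  311 = 1 · 208 + 103
  208 = 2 · 103 + 2
  103 = 51 · 2 + 1
  2 = 2 · 1 + 0
gcd(519, 311) = 1.
Track Bezout coefficients alongside the remainders: start with r₀ = 519 = a·1 + b·0 (s = 1, t = 0) and r₁ = 311 = a·0 + b·1 (s = 0, t = 1); each new remainder r_{k+1} = r_{k-1} − q_k·r_k inherits s_{k+1} = s_{k-1} − q_k·s_k, t_{k+1} = t_{k-1} − q_k·t_k, so r_k = a·s_k + b·t_k at every step:
  q = 1: r = 208, s = 1 − 1·0 = 1, t = 0 − 1·1 = -1  (check: 519·1 + 311·(-1) = 208)
  q = 1: r = 103, s = 0 − 1·1 = -1, t = 1 − 1·(-1) = 2  (check: 519·(-1) + 311·2 = 103)
  q = 2: r = 2, s = 1 − 2·(-1) = 3, t = -1 − 2·2 = -5  (check: 519·3 + 311·(-5) = 2)
  q = 51: r = 1, s = -1 − 51·3 = -154, t = 2 − 51·(-5) = 257  (check: 519·(-154) + 311·257 = 1)
The row with r = 1 (the gcd) gives the Bezout coefficients s = -154, t = 257.
Result: 519 · (-154) + 311 · (257) = 1.

gcd(519, 311) = 1; s = -154, t = 257 (check: 519·(-154) + 311·257 = 1).


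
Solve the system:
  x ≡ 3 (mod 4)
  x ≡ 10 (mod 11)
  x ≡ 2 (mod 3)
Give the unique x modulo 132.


Moduli 4, 11, 3 are pairwise coprime; by CRT there is a unique solution modulo M = 4 · 11 · 3 = 132.
Solve pairwise, accumulating the modulus:
  Start with x ≡ 3 (mod 4).
  Combine with x ≡ 10 (mod 11): since gcd(4, 11) = 1, we get a unique residue mod 44.
    Write x = 3 + 4·t and substitute into x ≡ 10 (mod 11): 4·t ≡ 10 − 3 = 7 (mod 11).
    The inverse of 4 mod 11 is 3 (since 4·3 = 12 = 1·11 + 1), so t ≡ 3·7 = 21 ≡ 10 (mod 11).
    Then x = 3 + 4·10 = 43, valid modulo lcm(4, 11) = 44: x ≡ 43 (mod 44).
  Combine with x ≡ 2 (mod 3): since gcd(44, 3) = 1, we get a unique residue mod 132.
    Write x = 43 + 44·t and substitute into x ≡ 2 (mod 3): 44·t ≡ 2 − 43 = -41 (mod 3).
    Reduce coefficients mod 3: 2·t ≡ 1 (mod 3).
    The inverse of 2 mod 3 is 2 (since 2·2 = 4 = 1·3 + 1), so t ≡ 2·1 = 2 ≡ 2 (mod 3).
    Then x = 43 + 44·2 = 131, valid modulo lcm(44, 3) = 132: x ≡ 131 (mod 132).
Verify: 131 mod 4 = 3 ✓, 131 mod 11 = 10 ✓, 131 mod 3 = 2 ✓.

x ≡ 131 (mod 132).


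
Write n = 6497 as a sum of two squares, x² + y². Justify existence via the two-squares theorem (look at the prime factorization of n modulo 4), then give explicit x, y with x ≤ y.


Step 1: Factor n = 6497 = 73 · 89.
Step 2: Check the mod-4 condition on each prime factor: 73 ≡ 1 (mod 4), exponent 1; 89 ≡ 1 (mod 4), exponent 1.
All primes ≡ 3 (mod 4) appear to even exponent (or don't appear), so by the two-squares theorem n IS expressible as a sum of two squares.
Step 3: Build a representation. Here n = 73 · 89 is a product of primes ≡ 1 (mod 4). Each prime p ≡ 1 (mod 4) is itself a sum of two squares; find a² by testing p − a² for a perfect square:
  73: 73 − 1² = 72, 73 − 2² = 69, 73 − 3² = 64 = 8² ⇒ 73 = 3² + 8².
  89: 89 − 1² = 88, 89 − 2² = 85, 89 − 3² = 80, 89 − 4² = 73, 89 − 5² = 64 = 8² ⇒ 89 = 5² + 8².
  Combine using the Brahmagupta–Fibonacci identity (a² + b²)(c² + d²) = (ac − bd)² + (ad + bc)² = (ac + bd)² + (ad − bc)²:
  73 · 89 = 6497: from (3² + 8²)(5² + 8²), take (3·5 − 8·8, 3·8 + 8·5) = (15 − 64, 24 + 40) = (-49, 64); dropping signs (only squares matter) gives (49, 64); check 49² + 64² = 2401 + 4096 = 6497 ✓.
Step 4: Order so x ≤ y and verify: 49² + 64² = 2401 + 4096 = 6497 = n. ✓

n = 6497 = 49² + 64² (one valid representation with x ≤ y).


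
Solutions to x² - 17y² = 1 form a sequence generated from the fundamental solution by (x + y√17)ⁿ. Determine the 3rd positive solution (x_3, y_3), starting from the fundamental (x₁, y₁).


Step 1: Find the fundamental solution (x₁, y₁) of x² - 17y² = 1.
  Expand √17 as a continued fraction. a₀ = ⌊√17⌋ = 4; iterate m_{k+1} = d_k·a_k − m_k, d_{k+1} = (17 − m_{k+1}²)/d_k, a_{k+1} = ⌊(a₀ + m_{k+1})/d_{k+1}⌋ (starting m₀ = 0, d₀ = 1), with convergents p_k = a_k·p_{k-1} + p_{k-2}, q_k = a_k·q_{k-1} + q_{k-2} (p₋₁ = 1, q₋₁ = 0):
  k = 0: a₀ = 4; p₀/q₀ = 4/1; p₀² − 17·q₀² = 16 − 17 = -1.
  k = 1: m = 4, d = 1, a = ⌊(4 + 4)/1⌋ = 8; p/q = (8·4 + 1)/(8·1 + 0) = 33/8; p² − 17·q² = 1089 − 1088 = 1.
  The first convergent with p² − 17·q² = 1 gives the fundamental solution (x₁, y₁) = (33, 8).
Step 2: Apply the recurrence (x_{n+1}, y_{n+1}) = (x₁x_n + 17y₁y_n, x₁y_n + y₁x_n) repeatedly.
  From (x_1, y_1) = (33, 8): x_2 = 33·33 + 17·8·8 = 2177; y_2 = 33·8 + 8·33 = 528.
  From (x_2, y_2) = (2177, 528): x_3 = 33·2177 + 17·8·528 = 143649; y_3 = 33·528 + 8·2177 = 34840.
Step 3: Verify x_3² - 17·y_3² = 20635035201 - 20635035200 = 1 (should be 1). ✓

(x_1, y_1) = (33, 8); (x_3, y_3) = (143649, 34840).


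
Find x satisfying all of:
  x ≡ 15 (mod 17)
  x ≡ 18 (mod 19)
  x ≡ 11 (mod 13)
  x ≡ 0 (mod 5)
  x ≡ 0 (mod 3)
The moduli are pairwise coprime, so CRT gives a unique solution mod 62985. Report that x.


Product of moduli M = 17 · 19 · 13 · 5 · 3 = 62985.
Merge one congruence at a time:
  Start: x ≡ 15 (mod 17).
  Combine with x ≡ 18 (mod 19); new modulus lcm = 323.
    Write x = 15 + 17·t and substitute into x ≡ 18 (mod 19): 17·t ≡ 18 − 15 = 3 (mod 19).
    The inverse of 17 mod 19 is 9 (since 17·9 = 153 = 8·19 + 1), so t ≡ 9·3 = 27 ≡ 8 (mod 19).
    Then x = 15 + 17·8 = 151, valid modulo lcm(17, 19) = 323: x ≡ 151 (mod 323).
  Combine with x ≡ 11 (mod 13); new modulus lcm = 4199.
    Write x = 151 + 323·t and substitute into x ≡ 11 (mod 13): 323·t ≡ 11 − 151 = -140 (mod 13).
    Reduce coefficients mod 13: 11·t ≡ 3 (mod 13).
    The inverse of 11 mod 13 is 6 (since 11·6 = 66 = 5·13 + 1), so t ≡ 6·3 = 18 ≡ 5 (mod 13).
    Then x = 151 + 323·5 = 1766, valid modulo lcm(323, 13) = 4199: x ≡ 1766 (mod 4199).
  Combine with x ≡ 0 (mod 5); new modulus lcm = 20995.
    Write x = 1766 + 4199·t and substitute into x ≡ 0 (mod 5): 4199·t ≡ 0 − 1766 = -1766 (mod 5).
    Reduce coefficients mod 5: 4·t ≡ 4 (mod 5).
    The inverse of 4 mod 5 is 4 (since 4·4 = 16 = 3·5 + 1), so t ≡ 4·4 = 16 ≡ 1 (mod 5).
    Then x = 1766 + 4199·1 = 5965, valid modulo lcm(4199, 5) = 20995: x ≡ 5965 (mod 20995).
  Combine with x ≡ 0 (mod 3); new modulus lcm = 62985.
    Write x = 5965 + 20995·t and substitute into x ≡ 0 (mod 3): 20995·t ≡ 0 − 5965 = -5965 (mod 3).
    Reduce coefficients mod 3: 1·t ≡ 2 (mod 3).
    So t ≡ 2 (mod 3).
    Then x = 5965 + 20995·2 = 47955, valid modulo lcm(20995, 3) = 62985: x ≡ 47955 (mod 62985).
Verify against each original: 47955 mod 17 = 15, 47955 mod 19 = 18, 47955 mod 13 = 11, 47955 mod 5 = 0, 47955 mod 3 = 0.

x ≡ 47955 (mod 62985).


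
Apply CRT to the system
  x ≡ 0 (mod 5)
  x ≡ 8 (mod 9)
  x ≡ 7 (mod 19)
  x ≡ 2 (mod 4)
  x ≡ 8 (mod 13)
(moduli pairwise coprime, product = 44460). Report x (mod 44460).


Product of moduli M = 5 · 9 · 19 · 4 · 13 = 44460.
Merge one congruence at a time:
  Start: x ≡ 0 (mod 5).
  Combine with x ≡ 8 (mod 9); new modulus lcm = 45.
    Write x = 0 + 5·t and substitute into x ≡ 8 (mod 9): 5·t ≡ 8 − 0 = 8 (mod 9).
    The inverse of 5 mod 9 is 2 (since 5·2 = 10 = 1·9 + 1), so t ≡ 2·8 = 16 ≡ 7 (mod 9).
    Then x = 0 + 5·7 = 35, valid modulo lcm(5, 9) = 45: x ≡ 35 (mod 45).
  Combine with x ≡ 7 (mod 19); new modulus lcm = 855.
    Write x = 35 + 45·t and substitute into x ≡ 7 (mod 19): 45·t ≡ 7 − 35 = -28 (mod 19).
    Reduce coefficients mod 19: 7·t ≡ 10 (mod 19).
    The inverse of 7 mod 19 is 11 (since 7·11 = 77 = 4·19 + 1), so t ≡ 11·10 = 110 ≡ 15 (mod 19).
    Then x = 35 + 45·15 = 710, valid modulo lcm(45, 19) = 855: x ≡ 710 (mod 855).
  Combine with x ≡ 2 (mod 4); new modulus lcm = 3420.
    Write x = 710 + 855·t and substitute into x ≡ 2 (mod 4): 855·t ≡ 2 − 710 = -708 (mod 4).
    Reduce coefficients mod 4: 3·t ≡ 0 (mod 4).
    The inverse of 3 mod 4 is 3 (since 3·3 = 9 = 2·4 + 1), so t ≡ 3·0 = 0 ≡ 0 (mod 4).
    Then x = 710 + 855·0 = 710, valid modulo lcm(855, 4) = 3420: x ≡ 710 (mod 3420).
  Combine with x ≡ 8 (mod 13); new modulus lcm = 44460.
    Write x = 710 + 3420·t and substitute into x ≡ 8 (mod 13): 3420·t ≡ 8 − 710 = -702 (mod 13).
    Reduce coefficients mod 13: 1·t ≡ 0 (mod 13).
    So t ≡ 0 (mod 13).
    Then x = 710 + 3420·0 = 710, valid modulo lcm(3420, 13) = 44460: x ≡ 710 (mod 44460).
Verify against each original: 710 mod 5 = 0, 710 mod 9 = 8, 710 mod 19 = 7, 710 mod 4 = 2, 710 mod 13 = 8.

x ≡ 710 (mod 44460).


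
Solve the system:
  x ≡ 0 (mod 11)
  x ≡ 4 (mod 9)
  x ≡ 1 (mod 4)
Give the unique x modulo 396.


Moduli 11, 9, 4 are pairwise coprime; by CRT there is a unique solution modulo M = 11 · 9 · 4 = 396.
Solve pairwise, accumulating the modulus:
  Start with x ≡ 0 (mod 11).
  Combine with x ≡ 4 (mod 9): since gcd(11, 9) = 1, we get a unique residue mod 99.
    Write x = 0 + 11·t and substitute into x ≡ 4 (mod 9): 11·t ≡ 4 − 0 = 4 (mod 9).
    Reduce coefficients mod 9: 2·t ≡ 4 (mod 9).
    The inverse of 2 mod 9 is 5 (since 2·5 = 10 = 1·9 + 1), so t ≡ 5·4 = 20 ≡ 2 (mod 9).
    Then x = 0 + 11·2 = 22, valid modulo lcm(11, 9) = 99: x ≡ 22 (mod 99).
  Combine with x ≡ 1 (mod 4): since gcd(99, 4) = 1, we get a unique residue mod 396.
    Write x = 22 + 99·t and substitute into x ≡ 1 (mod 4): 99·t ≡ 1 − 22 = -21 (mod 4).
    Reduce coefficients mod 4: 3·t ≡ 3 (mod 4).
    The inverse of 3 mod 4 is 3 (since 3·3 = 9 = 2·4 + 1), so t ≡ 3·3 = 9 ≡ 1 (mod 4).
    Then x = 22 + 99·1 = 121, valid modulo lcm(99, 4) = 396: x ≡ 121 (mod 396).
Verify: 121 mod 11 = 0 ✓, 121 mod 9 = 4 ✓, 121 mod 4 = 1 ✓.

x ≡ 121 (mod 396).


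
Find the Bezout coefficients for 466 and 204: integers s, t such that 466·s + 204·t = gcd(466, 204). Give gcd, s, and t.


Euclidean algorithm on (466, 204) — divide until remainder is 0:
  466 = 2 · 204 + 58
  204 = 3 · 58 + 30
  58 = 1 · 30 + 28
  30 = 1 · 28 + 2
  28 = 14 · 2 + 0
gcd(466, 204) = 2.
Track Bezout coefficients alongside the remainders: start with r₀ = 466 = a·1 + b·0 (s = 1, t = 0) and r₁ = 204 = a·0 + b·1 (s = 0, t = 1); each new remainder r_{k+1} = r_{k-1} − q_k·r_k inherits s_{k+1} = s_{k-1} − q_k·s_k, t_{k+1} = t_{k-1} − q_k·t_k, so r_k = a·s_k + b·t_k at every step:
  q = 2: r = 58, s = 1 − 2·0 = 1, t = 0 − 2·1 = -2  (check: 466·1 + 204·(-2) = 58)
  q = 3: r = 30, s = 0 − 3·1 = -3, t = 1 − 3·(-2) = 7  (check: 466·(-3) + 204·7 = 30)
  q = 1: r = 28, s = 1 − 1·(-3) = 4, t = -2 − 1·7 = -9  (check: 466·4 + 204·(-9) = 28)
  q = 1: r = 2, s = -3 − 1·4 = -7, t = 7 − 1·(-9) = 16  (check: 466·(-7) + 204·16 = 2)
The row with r = 2 (the gcd) gives the Bezout coefficients s = -7, t = 16.
Result: 466 · (-7) + 204 · (16) = 2.

gcd(466, 204) = 2; s = -7, t = 16 (check: 466·(-7) + 204·16 = 2).


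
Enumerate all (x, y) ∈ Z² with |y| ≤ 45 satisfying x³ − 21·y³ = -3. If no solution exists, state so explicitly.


The equation is x³ - 21y³ = -3. For fixed y, x³ = 21·y³ − 3, so a solution requires the RHS to be a perfect cube.
Strategy: iterate y from -45 to 45, compute RHS = 21·y³ − 3, and check whether it is a (positive or negative) perfect cube.
Check small values of y:
  y = 0: RHS = -3 is not a perfect cube.
  y = 1: RHS = 18 is not a perfect cube.
  y = -1: RHS = -24 is not a perfect cube.
  y = 2: RHS = 165 is not a perfect cube.
  y = -2: RHS = -171 is not a perfect cube.
  y = 3: RHS = 564 is not a perfect cube.
  y = -3: RHS = -570 is not a perfect cube.
Continuing the search up to |y| = 45 finds no solutions either.
No (x, y) in the scanned range satisfies the equation.

No integer solutions with |y| ≤ 45.


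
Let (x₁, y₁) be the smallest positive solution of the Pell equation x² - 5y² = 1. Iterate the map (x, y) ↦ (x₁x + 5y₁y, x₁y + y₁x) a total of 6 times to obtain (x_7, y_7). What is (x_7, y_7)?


Step 1: Find the fundamental solution (x₁, y₁) of x² - 5y² = 1.
  Expand √5 as a continued fraction. a₀ = ⌊√5⌋ = 2; iterate m_{k+1} = d_k·a_k − m_k, d_{k+1} = (5 − m_{k+1}²)/d_k, a_{k+1} = ⌊(a₀ + m_{k+1})/d_{k+1}⌋ (starting m₀ = 0, d₀ = 1), with convergents p_k = a_k·p_{k-1} + p_{k-2}, q_k = a_k·q_{k-1} + q_{k-2} (p₋₁ = 1, q₋₁ = 0):
  k = 0: a₀ = 2; p₀/q₀ = 2/1; p₀² − 5·q₀² = 4 − 5 = -1.
  k = 1: m = 2, d = 1, a = ⌊(2 + 2)/1⌋ = 4; p/q = (4·2 + 1)/(4·1 + 0) = 9/4; p² − 5·q² = 81 − 80 = 1.
  The first convergent with p² − 5·q² = 1 gives the fundamental solution (x₁, y₁) = (9, 4).
Step 2: Apply the recurrence (x_{n+1}, y_{n+1}) = (x₁x_n + 5y₁y_n, x₁y_n + y₁x_n) repeatedly.
  From (x_1, y_1) = (9, 4): x_2 = 9·9 + 5·4·4 = 161; y_2 = 9·4 + 4·9 = 72.
  From (x_2, y_2) = (161, 72): x_3 = 9·161 + 5·4·72 = 2889; y_3 = 9·72 + 4·161 = 1292.
  From (x_3, y_3) = (2889, 1292): x_4 = 9·2889 + 5·4·1292 = 51841; y_4 = 9·1292 + 4·2889 = 23184.
  From (x_4, y_4) = (51841, 23184): x_5 = 9·51841 + 5·4·23184 = 930249; y_5 = 9·23184 + 4·51841 = 416020.
  From (x_5, y_5) = (930249, 416020): x_6 = 9·930249 + 5·4·416020 = 16692641; y_6 = 9·416020 + 4·930249 = 7465176.
  From (x_6, y_6) = (16692641, 7465176): x_7 = 9·16692641 + 5·4·7465176 = 299537289; y_7 = 9·7465176 + 4·16692641 = 133957148.
Step 3: Verify x_7² - 5·y_7² = 89722587501469521 - 89722587501469520 = 1 (should be 1). ✓

(x_1, y_1) = (9, 4); (x_7, y_7) = (299537289, 133957148).


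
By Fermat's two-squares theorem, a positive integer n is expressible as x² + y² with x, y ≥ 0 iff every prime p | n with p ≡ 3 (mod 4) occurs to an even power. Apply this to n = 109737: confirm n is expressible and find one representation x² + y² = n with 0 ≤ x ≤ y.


Step 1: Factor n = 109737 = 3^2 · 89 · 137.
Step 2: Check the mod-4 condition on each prime factor: 3 ≡ 3 (mod 4), exponent 2 (must be even); 89 ≡ 1 (mod 4), exponent 1; 137 ≡ 1 (mod 4), exponent 1.
All primes ≡ 3 (mod 4) appear to even exponent (or don't appear), so by the two-squares theorem n IS expressible as a sum of two squares.
Step 3: Build a representation. Group n = k² · m with k = 3 and m = 89 · 137 = 12193 (a product of primes ≡ 1 (mod 4)); a representation of m scales to one of n via (k·x)² + (k·y)² = k²(x² + y²). Each prime p ≡ 1 (mod 4) is itself a sum of two squares; find a² by testing p − a² for a perfect square:
  89: 89 − 1² = 88, 89 − 2² = 85, 89 − 3² = 80, 89 − 4² = 73, 89 − 5² = 64 = 8² ⇒ 89 = 5² + 8².
  137: 137 − 1² = 136, 137 − 2² = 133, 137 − 3² = 128, 137 − 4² = 121 = 11² ⇒ 137 = 4² + 11².
  Combine using the Brahmagupta–Fibonacci identity (a² + b²)(c² + d²) = (ac − bd)² + (ad + bc)² = (ac + bd)² + (ad − bc)²:
  89 · 137 = 12193: from (5² + 8²)(4² + 11²), take (5·4 − 8·11, 5·11 + 8·4) = (20 − 88, 55 + 32) = (-68, 87); dropping signs (only squares matter) gives (68, 87); check 68² + 87² = 4624 + 7569 = 12193 ✓.
  Scale by k = 3: (3·68, 3·87) = (204, 261).
Step 4: Order so x ≤ y and verify: 204² + 261² = 41616 + 68121 = 109737 = n. ✓

n = 109737 = 204² + 261² (one valid representation with x ≤ y).
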